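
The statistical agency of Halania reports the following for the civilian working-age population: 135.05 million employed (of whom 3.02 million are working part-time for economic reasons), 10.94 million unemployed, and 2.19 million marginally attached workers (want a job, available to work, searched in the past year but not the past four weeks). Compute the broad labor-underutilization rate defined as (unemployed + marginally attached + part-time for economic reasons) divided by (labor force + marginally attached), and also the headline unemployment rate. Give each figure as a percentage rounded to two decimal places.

Broad underutilization rate ≈ 10.90%; headline unemployment rate ≈ 7.49%.

Labor force = 135.05 + 10.94 = 145.99 million.
Numerator = 10.94 + 2.19 + 3.02 = 16.15 million.
Denominator = 145.99 + 2.19 = 148.18 million.
Broad rate = 16.15 / 148.18 = 10.90%.
Headline unemployment rate = 10.94 / 145.99 = 7.49%.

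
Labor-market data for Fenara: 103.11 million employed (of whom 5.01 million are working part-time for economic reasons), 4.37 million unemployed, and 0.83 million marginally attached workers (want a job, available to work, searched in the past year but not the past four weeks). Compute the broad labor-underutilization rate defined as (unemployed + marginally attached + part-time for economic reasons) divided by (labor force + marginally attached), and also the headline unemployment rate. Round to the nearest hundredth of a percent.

Broad underutilization rate ≈ 9.43%; headline unemployment rate ≈ 4.07%.

Labor force = 103.11 + 4.37 = 107.48 million.
Numerator = 4.37 + 0.83 + 5.01 = 10.21 million.
Denominator = 107.48 + 0.83 = 108.31 million.
Broad rate = 10.21 / 108.31 = 9.43%.
Headline unemployment rate = 4.37 / 107.48 = 4.07%.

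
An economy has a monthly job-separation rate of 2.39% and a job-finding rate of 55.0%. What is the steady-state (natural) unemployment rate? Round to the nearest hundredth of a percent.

Steady-state unemployment rate ≈ 4.16%.

At steady state the flows balance: s·E = f·U, so U/(E+U) = s/(s+f).
u* = 2.39 / (2.39 + 55.0) = 2.39 / 57.39 = 4.16%.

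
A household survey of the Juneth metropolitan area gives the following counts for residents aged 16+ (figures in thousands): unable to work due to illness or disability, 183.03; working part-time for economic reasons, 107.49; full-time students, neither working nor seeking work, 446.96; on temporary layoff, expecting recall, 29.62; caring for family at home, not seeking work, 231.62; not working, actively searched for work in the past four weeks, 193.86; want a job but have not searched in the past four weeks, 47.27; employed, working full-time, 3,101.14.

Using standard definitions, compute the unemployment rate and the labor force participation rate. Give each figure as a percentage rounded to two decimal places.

Employed = 107.49 + 3,101.14 = 3,208.63 thousand (anyone who worked, including part-time for economic reasons, counts as employed).
Unemployed = 29.62 + 193.86 = 223.48 thousand (jobless and actively searching, or on temporary layoff).
Labor force = 3,208.63 + 223.48 = 3,432.11 thousand.
Not in labor force = 183.03 + 446.96 + 231.62 + 47.27 = 908.88 thousand (those not working and not actively searching are outside the labor force — including those who want a job but have given up searching).
Civilian working-age population = 3,432.11 + 908.88 = 4,340.99 thousand.
Unemployment rate = 223.48 / 3,432.11 = 6.51%.
Labor force participation rate = 3,432.11 / 4,340.99 = 79.06%.

Unemployment rate ≈ 6.51%; labor force participation rate ≈ 79.06%.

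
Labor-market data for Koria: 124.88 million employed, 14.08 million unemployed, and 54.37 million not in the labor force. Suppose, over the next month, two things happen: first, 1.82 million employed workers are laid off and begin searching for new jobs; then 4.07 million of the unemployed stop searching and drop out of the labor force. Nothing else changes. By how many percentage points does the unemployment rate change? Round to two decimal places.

The unemployment rate changes by −1.36 percentage points.

Initially, labor force = 124.88 + 14.08 = 138.96 million, so u = 14.08/138.96 = 10.13%.
After the first change, employed falls and unemployed rises by 1.82; labor force unchanged → E = 123.06, U = 15.90, labor force = 138.96 million.
After the second change, unemployed and labor force both fall by 4.07 → E = 123.06, U = 11.83, labor force = 134.89 million.
New unemployment rate = 11.83 / 134.89 = 8.77%.
Change = 8.77% − 10.13% = −1.36 percentage points.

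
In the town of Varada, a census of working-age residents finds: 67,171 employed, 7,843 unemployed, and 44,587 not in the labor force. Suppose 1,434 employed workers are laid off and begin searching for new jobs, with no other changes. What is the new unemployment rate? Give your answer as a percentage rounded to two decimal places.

New unemployment rate ≈ 12.37%.

Initially, labor force = 67,171 + 7,843 = 75,014, so u = 7,843/75,014 = 10.46%.
After the change, employed falls and unemployed rises by 1,434; labor force unchanged → E = 65,737, U = 9,277, labor force = 75,014.
New unemployment rate = 9,277 / 75,014 = 12.37%.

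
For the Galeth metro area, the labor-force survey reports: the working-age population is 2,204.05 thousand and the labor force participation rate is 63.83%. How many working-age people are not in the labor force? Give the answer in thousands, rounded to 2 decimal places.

About 797.20 thousand are not in the labor force.

Share not in the labor force = 1 − 0.6383 = 0.3617.
Not in labor force = 0.3617 × 2,204.05 ≈ 797.20 thousand.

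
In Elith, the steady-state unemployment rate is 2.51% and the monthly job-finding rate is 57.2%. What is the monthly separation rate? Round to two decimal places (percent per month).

Separation rate ≈ 1.47% per month.

From u* = s/(s+f): s = u·f/(1−u).
s = 0.0251 × 57.2 / (1 − 0.0251) = 1.4357 / 0.9749 ≈ 1.47% per month.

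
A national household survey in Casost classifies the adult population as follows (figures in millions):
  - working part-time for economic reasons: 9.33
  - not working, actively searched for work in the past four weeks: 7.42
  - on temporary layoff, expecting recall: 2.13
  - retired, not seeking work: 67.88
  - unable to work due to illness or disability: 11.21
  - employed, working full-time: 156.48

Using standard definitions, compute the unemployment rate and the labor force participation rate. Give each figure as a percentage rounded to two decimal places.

Unemployment rate ≈ 5.45%; labor force participation rate ≈ 68.92%.

Employed = 9.33 + 156.48 = 165.81 million (anyone who worked, including part-time for economic reasons, counts as employed).
Unemployed = 7.42 + 2.13 = 9.55 million (jobless and actively searching, or on temporary layoff).
Labor force = 165.81 + 9.55 = 175.36 million.
Not in labor force = 67.88 + 11.21 = 79.09 million (those not working and not actively searching are outside the labor force).
Civilian working-age population = 175.36 + 79.09 = 254.45 million.
Unemployment rate = 9.55 / 175.36 = 5.45%.
Labor force participation rate = 175.36 / 254.45 = 68.92%.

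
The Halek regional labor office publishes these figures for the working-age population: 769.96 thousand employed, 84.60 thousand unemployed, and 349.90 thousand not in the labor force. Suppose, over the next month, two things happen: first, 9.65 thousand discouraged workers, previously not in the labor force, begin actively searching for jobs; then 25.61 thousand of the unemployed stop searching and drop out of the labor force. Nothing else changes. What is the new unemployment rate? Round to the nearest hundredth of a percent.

New unemployment rate ≈ 8.19%.

Initially, labor force = 769.96 + 84.60 = 854.56 thousand, so u = 84.60/854.56 = 9.90%.
After the first change, unemployed and labor force both rise by 9.65 → E = 769.96, U = 94.25, labor force = 864.21 thousand.
After the second change, unemployed and labor force both fall by 25.61 → E = 769.96, U = 68.64, labor force = 838.60 thousand.
New unemployment rate = 68.64 / 838.60 = 8.19%.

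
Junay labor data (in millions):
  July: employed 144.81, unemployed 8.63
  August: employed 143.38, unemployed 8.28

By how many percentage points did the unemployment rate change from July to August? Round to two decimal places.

The unemployment rate changed by −0.16 percentage points.

July: labor force = 144.81 + 8.63 = 153.44; u = 8.63/153.44 = 5.62%.
August: labor force = 143.38 + 8.28 = 151.66; u = 8.28/151.66 = 5.46%.
Change = 5.46% − 5.62% = −0.16 pp.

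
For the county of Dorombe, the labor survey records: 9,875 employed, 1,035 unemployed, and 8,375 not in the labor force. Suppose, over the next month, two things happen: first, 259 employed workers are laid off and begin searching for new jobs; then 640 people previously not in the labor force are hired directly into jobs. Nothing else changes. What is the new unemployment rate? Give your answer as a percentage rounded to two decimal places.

Initially, labor force = 9,875 + 1,035 = 10,910, so u = 1,035/10,910 = 9.49%.
After the first change, employed falls and unemployed rises by 259; labor force unchanged → E = 9,616, U = 1,294, labor force = 10,910.
After the second change, employed and labor force both rise by 640; unemployed unchanged → E = 10,256, U = 1,294, labor force = 11,550.
New unemployment rate = 1,294 / 11,550 = 11.20%.

New unemployment rate ≈ 11.20%.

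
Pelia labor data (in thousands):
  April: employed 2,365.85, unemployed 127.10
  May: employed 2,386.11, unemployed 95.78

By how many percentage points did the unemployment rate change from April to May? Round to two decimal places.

April: labor force = 2,365.85 + 127.10 = 2,492.95; u = 127.10/2,492.95 = 5.10%.
May: labor force = 2,386.11 + 95.78 = 2,481.89; u = 95.78/2,481.89 = 3.86%.
Change = 3.86% − 5.10% = −1.24 pp.

The unemployment rate changed by −1.24 percentage points.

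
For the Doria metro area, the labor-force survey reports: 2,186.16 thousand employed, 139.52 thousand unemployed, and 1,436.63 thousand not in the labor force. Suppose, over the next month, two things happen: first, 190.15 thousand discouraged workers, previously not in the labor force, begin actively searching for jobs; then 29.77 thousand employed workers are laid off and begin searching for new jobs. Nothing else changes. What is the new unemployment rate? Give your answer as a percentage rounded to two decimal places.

Initially, labor force = 2,186.16 + 139.52 = 2,325.68 thousand, so u = 139.52/2,325.68 = 6.00%.
After the first change, unemployed and labor force both rise by 190.15 → E = 2,186.16, U = 329.67, labor force = 2,515.83 thousand.
After the second change, employed falls and unemployed rises by 29.77; labor force unchanged → E = 2,156.39, U = 359.44, labor force = 2,515.83 thousand.
New unemployment rate = 359.44 / 2,515.83 = 14.29%.

New unemployment rate ≈ 14.29%.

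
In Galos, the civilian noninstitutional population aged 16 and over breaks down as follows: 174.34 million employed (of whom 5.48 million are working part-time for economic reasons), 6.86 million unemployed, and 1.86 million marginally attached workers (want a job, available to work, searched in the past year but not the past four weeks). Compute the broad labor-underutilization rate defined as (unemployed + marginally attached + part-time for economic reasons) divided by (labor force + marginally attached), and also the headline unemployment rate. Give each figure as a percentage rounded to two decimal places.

Labor force = 174.34 + 6.86 = 181.20 million.
Numerator = 6.86 + 1.86 + 5.48 = 14.20 million.
Denominator = 181.20 + 1.86 = 183.06 million.
Broad rate = 14.20 / 183.06 = 7.76%.
Headline unemployment rate = 6.86 / 181.20 = 3.79%.

Broad underutilization rate ≈ 7.76%; headline unemployment rate ≈ 3.79%.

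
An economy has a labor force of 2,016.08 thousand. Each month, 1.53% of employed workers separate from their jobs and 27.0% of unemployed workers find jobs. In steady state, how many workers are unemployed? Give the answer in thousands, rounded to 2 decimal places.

Steady-state unemployment rate u* = s/(s+f) = 1.53/(1.53+27.0) = 0.053628.
Unemployed = u* × labor force = 0.053628 × 2,016.08 ≈ 108.12 thousand.

About 108.12 thousand are unemployed in steady state.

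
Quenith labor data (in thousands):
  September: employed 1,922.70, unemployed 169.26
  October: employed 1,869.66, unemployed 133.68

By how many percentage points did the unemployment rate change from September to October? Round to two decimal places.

The unemployment rate changed by −1.42 percentage points.

September: labor force = 1,922.70 + 169.26 = 2,091.96; u = 169.26/2,091.96 = 8.09%.
October: labor force = 1,869.66 + 133.68 = 2,003.34; u = 133.68/2,003.34 = 6.67%.
Change = 6.67% − 8.09% = −1.42 pp.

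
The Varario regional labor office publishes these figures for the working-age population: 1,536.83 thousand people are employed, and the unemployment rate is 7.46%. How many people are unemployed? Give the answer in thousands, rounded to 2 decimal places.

Let U be the number unemployed. The labor force is E + U, and U/(E+U) = 0.0746.
So U = 0.0746 × 1,536.83 / (1 − 0.0746) = 114.6475 / 0.9254 ≈ 123.89 thousand.

About 123.89 thousand are unemployed.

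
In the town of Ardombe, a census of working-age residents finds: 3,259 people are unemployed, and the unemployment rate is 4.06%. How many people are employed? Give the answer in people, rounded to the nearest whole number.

Labor force = U / u = 3,259 / 0.0406 ≈ 80,271.
Employed = labor force − unemployed = 80,271 − 3,259 = 77,012.

About 77,012 are employed.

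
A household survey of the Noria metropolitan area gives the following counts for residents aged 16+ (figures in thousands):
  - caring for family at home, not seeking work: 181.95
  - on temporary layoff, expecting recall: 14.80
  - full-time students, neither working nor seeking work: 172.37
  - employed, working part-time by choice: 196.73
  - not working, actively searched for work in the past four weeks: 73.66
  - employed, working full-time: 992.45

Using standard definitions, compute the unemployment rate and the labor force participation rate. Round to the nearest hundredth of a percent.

Unemployment rate ≈ 6.92%; labor force participation rate ≈ 78.29%.

Employed = 196.73 + 992.45 = 1,189.18 thousand.
Unemployed = 14.80 + 73.66 = 88.46 thousand (jobless and actively searching, or on temporary layoff).
Labor force = 1,189.18 + 88.46 = 1,277.64 thousand.
Not in labor force = 181.95 + 172.37 = 354.32 thousand (those not working and not actively searching are outside the labor force).
Civilian working-age population = 1,277.64 + 354.32 = 1,631.96 thousand.
Unemployment rate = 88.46 / 1,277.64 = 6.92%.
Labor force participation rate = 1,277.64 / 1,631.96 = 78.29%.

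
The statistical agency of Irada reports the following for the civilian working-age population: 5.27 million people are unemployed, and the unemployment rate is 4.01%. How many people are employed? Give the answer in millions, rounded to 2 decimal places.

Labor force = U / u = 5.27 / 0.0401 ≈ 131.42 million.
Employed = labor force − unemployed = 131.42 − 5.27 = 126.15 million.

About 126.15 million are employed.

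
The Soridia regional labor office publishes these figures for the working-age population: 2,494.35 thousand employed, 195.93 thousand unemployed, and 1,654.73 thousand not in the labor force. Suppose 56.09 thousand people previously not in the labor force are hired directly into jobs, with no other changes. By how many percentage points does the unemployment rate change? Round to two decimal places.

Initially, labor force = 2,494.35 + 195.93 = 2,690.28 thousand, so u = 195.93/2,690.28 = 7.28%.
After the change, employed and labor force both rise by 56.09; unemployed unchanged → E = 2,550.44, U = 195.93, labor force = 2,746.37 thousand.
New unemployment rate = 195.93 / 2,746.37 = 7.13%.
Change = 7.13% − 7.28% = −0.15 percentage points.

The unemployment rate changes by −0.15 percentage points.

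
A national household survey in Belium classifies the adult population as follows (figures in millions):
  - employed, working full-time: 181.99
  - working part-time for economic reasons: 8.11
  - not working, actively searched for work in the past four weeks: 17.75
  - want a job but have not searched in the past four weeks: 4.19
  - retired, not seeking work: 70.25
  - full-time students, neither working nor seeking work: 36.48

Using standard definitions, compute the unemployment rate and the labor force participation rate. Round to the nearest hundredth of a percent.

Unemployment rate ≈ 8.54%; labor force participation rate ≈ 65.20%.

Employed = 181.99 + 8.11 = 190.10 million (anyone who worked, including part-time for economic reasons, counts as employed).
Unemployed = 17.75 million.
Labor force = 190.10 + 17.75 = 207.85 million.
Not in labor force = 4.19 + 70.25 + 36.48 = 110.92 million (those not working and not actively searching are outside the labor force — including those who want a job but have given up searching).
Civilian working-age population = 207.85 + 110.92 = 318.77 million.
Unemployment rate = 17.75 / 207.85 = 8.54%.
Labor force participation rate = 207.85 / 318.77 = 65.20%.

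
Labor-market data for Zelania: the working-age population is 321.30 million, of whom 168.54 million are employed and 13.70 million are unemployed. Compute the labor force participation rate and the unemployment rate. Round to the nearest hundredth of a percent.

Labor force participation rate ≈ 56.72%; unemployment rate ≈ 7.52%.

Labor force = employed + unemployed = 168.54 + 13.70 = 182.24 million.
Unemployment rate = 13.70 / 182.24 = 7.52%.
Labor force participation rate = 182.24 / 321.30 = 56.72%.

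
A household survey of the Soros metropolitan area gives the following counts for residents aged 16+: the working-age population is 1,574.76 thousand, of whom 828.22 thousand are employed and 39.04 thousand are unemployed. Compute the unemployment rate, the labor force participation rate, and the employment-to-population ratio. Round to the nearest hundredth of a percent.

Unemployment rate ≈ 4.50%; labor force participation rate ≈ 55.07%; employment-population ratio ≈ 52.59%.

Labor force = employed + unemployed = 828.22 + 39.04 = 867.26 thousand.
Unemployment rate = 39.04 / 867.26 = 4.50%.
Labor force participation rate = 867.26 / 1,574.76 = 55.07%.
Employment-population ratio = 828.22 / 1,574.76 = 52.59%.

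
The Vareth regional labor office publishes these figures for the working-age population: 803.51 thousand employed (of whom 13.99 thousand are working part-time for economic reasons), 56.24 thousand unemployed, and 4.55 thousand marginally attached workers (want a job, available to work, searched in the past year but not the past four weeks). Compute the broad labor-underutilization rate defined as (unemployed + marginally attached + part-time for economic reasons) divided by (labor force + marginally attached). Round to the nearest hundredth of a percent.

Broad underutilization rate ≈ 8.65%.

Labor force = 803.51 + 56.24 = 859.75 thousand.
Numerator = 56.24 + 4.55 + 13.99 = 74.78 thousand.
Denominator = 859.75 + 4.55 = 864.30 thousand.
Broad rate = 74.78 / 864.30 = 8.65%.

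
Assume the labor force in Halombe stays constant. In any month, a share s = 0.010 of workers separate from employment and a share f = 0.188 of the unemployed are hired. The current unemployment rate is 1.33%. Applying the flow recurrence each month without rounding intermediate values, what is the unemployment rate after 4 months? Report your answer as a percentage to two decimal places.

With a fixed labor force, u_{t+1} = u_t + s·(1−u_t) − f·u_t = u_t·(1−s−f) + s.
Here 1−s−f = 0.802 and s = 0.010.
u_1 = 0.013300 × 0.802 + 0.010 = 0.020667.
u_2 = 0.020667 × 0.802 + 0.010 = 0.026575.
u_3 = 0.026575 × 0.802 + 0.010 = 0.031313.
u_4 = 0.031313 × 0.802 + 0.010 = 0.035113.

Unemployment rate after four months ≈ 3.51%.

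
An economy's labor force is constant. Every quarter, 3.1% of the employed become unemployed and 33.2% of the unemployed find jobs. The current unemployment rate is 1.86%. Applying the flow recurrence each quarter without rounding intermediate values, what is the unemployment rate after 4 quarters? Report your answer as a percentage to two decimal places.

Unemployment rate after four quarters ≈ 7.44%.

With a fixed labor force, u_{t+1} = u_t + s·(1−u_t) − f·u_t = u_t·(1−s−f) + s.
Here 1−s−f = 0.637 and s = 0.031.
u_1 = 0.018600 × 0.637 + 0.031 = 0.042848.
u_2 = 0.042848 × 0.637 + 0.031 = 0.058294.
u_3 = 0.058294 × 0.637 + 0.031 = 0.068133.
u_4 = 0.068133 × 0.637 + 0.031 = 0.074401.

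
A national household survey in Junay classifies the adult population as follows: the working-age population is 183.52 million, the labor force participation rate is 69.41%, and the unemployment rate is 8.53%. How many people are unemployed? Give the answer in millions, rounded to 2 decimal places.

Labor force = 0.6941 × 183.52 = 127.38 million.
Unemployed = 0.0853 × 127.38 ≈ 10.87 million.

About 10.87 million are unemployed.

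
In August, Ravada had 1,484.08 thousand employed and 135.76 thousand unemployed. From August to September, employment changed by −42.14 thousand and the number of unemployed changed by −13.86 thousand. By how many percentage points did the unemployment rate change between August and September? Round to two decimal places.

August: labor force = 1,484.08 + 135.76 = 1,619.84; u = 135.76/1,619.84 = 8.38%.
September: labor force = 1,441.94 + 121.90 = 1,563.84; u = 121.90/1,563.84 = 7.79%.
Change = 7.79% − 8.38% = −0.59 pp.

The unemployment rate changed by −0.59 percentage points.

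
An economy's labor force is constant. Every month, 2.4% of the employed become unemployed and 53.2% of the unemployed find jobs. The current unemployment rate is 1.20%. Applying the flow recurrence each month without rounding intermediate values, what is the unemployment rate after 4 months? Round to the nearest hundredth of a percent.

With a fixed labor force, u_{t+1} = u_t + s·(1−u_t) − f·u_t = u_t·(1−s−f) + s.
Here 1−s−f = 0.444 and s = 0.024.
u_1 = 0.012000 × 0.444 + 0.024 = 0.029328.
u_2 = 0.029328 × 0.444 + 0.024 = 0.037022.
u_3 = 0.037022 × 0.444 + 0.024 = 0.040438.
u_4 = 0.040438 × 0.444 + 0.024 = 0.041954.

Unemployment rate after four months ≈ 4.20%.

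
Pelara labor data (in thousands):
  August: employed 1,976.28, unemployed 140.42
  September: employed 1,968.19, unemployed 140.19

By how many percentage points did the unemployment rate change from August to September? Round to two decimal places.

The unemployment rate changed by +0.02 percentage points.

August: labor force = 1,976.28 + 140.42 = 2,116.70; u = 140.42/2,116.70 = 6.63%.
September: labor force = 1,968.19 + 140.19 = 2,108.38; u = 140.19/2,108.38 = 6.65%.
Change = 6.65% − 6.63% = +0.02 pp.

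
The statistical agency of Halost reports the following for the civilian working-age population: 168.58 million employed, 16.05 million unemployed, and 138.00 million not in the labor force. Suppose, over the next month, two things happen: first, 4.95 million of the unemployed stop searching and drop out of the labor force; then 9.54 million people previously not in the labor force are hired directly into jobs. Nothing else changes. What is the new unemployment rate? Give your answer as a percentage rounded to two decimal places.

Initially, labor force = 168.58 + 16.05 = 184.63 million, so u = 16.05/184.63 = 8.69%.
After the first change, unemployed and labor force both fall by 4.95 → E = 168.58, U = 11.10, labor force = 179.68 million.
After the second change, employed and labor force both rise by 9.54; unemployed unchanged → E = 178.12, U = 11.10, labor force = 189.22 million.
New unemployment rate = 11.10 / 189.22 = 5.87%.

New unemployment rate ≈ 5.87%.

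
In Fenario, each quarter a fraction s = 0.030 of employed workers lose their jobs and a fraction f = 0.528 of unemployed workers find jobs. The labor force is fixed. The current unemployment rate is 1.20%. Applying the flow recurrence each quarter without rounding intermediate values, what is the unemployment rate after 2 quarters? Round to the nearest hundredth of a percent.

Unemployment rate after two quarters ≈ 4.56%.

With a fixed labor force, u_{t+1} = u_t + s·(1−u_t) − f·u_t = u_t·(1−s−f) + s.
Here 1−s−f = 0.442 and s = 0.030.
u_1 = 0.012000 × 0.442 + 0.030 = 0.035304.
u_2 = 0.035304 × 0.442 + 0.030 = 0.045604.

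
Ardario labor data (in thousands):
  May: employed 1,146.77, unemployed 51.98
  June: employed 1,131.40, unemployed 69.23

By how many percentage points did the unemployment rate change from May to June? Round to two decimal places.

May: labor force = 1,146.77 + 51.98 = 1,198.75; u = 51.98/1,198.75 = 4.34%.
June: labor force = 1,131.40 + 69.23 = 1,200.63; u = 69.23/1,200.63 = 5.77%.
Change = 5.77% − 4.34% = +1.43 pp.

The unemployment rate changed by +1.43 percentage points.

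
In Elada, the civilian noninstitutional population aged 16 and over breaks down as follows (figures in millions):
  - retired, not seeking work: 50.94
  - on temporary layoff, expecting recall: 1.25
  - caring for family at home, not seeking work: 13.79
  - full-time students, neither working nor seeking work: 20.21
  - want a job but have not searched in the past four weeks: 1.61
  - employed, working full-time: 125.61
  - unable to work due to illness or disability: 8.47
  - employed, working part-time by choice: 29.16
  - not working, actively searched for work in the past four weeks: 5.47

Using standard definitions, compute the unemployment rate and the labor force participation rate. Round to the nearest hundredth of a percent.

Unemployment rate ≈ 4.16%; labor force participation rate ≈ 62.96%.

Employed = 125.61 + 29.16 = 154.77 million.
Unemployed = 1.25 + 5.47 = 6.72 million (jobless and actively searching, or on temporary layoff).
Labor force = 154.77 + 6.72 = 161.49 million.
Not in labor force = 50.94 + 13.79 + 20.21 + 1.61 + 8.47 = 95.02 million (those not working and not actively searching are outside the labor force — including those who want a job but have given up searching).
Civilian working-age population = 161.49 + 95.02 = 256.51 million.
Unemployment rate = 6.72 / 161.49 = 4.16%.
Labor force participation rate = 161.49 / 256.51 = 62.96%.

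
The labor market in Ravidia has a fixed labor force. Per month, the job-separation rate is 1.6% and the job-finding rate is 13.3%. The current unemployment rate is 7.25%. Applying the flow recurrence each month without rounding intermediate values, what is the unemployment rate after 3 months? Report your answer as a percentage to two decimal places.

Unemployment rate after three months ≈ 8.59%.

With a fixed labor force, u_{t+1} = u_t + s·(1−u_t) − f·u_t = u_t·(1−s−f) + s.
Here 1−s−f = 0.851 and s = 0.016.
u_1 = 0.072500 × 0.851 + 0.016 = 0.077698.
u_2 = 0.077698 × 0.851 + 0.016 = 0.082121.
u_3 = 0.082121 × 0.851 + 0.016 = 0.085885.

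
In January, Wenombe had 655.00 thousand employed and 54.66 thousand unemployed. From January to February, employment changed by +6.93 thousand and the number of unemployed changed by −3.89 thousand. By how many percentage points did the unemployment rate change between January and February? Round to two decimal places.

January: labor force = 655.00 + 54.66 = 709.66; u = 54.66/709.66 = 7.70%.
February: labor force = 661.93 + 50.77 = 712.70; u = 50.77/712.70 = 7.12%.
Change = 7.12% − 7.70% = −0.58 pp.

The unemployment rate changed by −0.58 percentage points.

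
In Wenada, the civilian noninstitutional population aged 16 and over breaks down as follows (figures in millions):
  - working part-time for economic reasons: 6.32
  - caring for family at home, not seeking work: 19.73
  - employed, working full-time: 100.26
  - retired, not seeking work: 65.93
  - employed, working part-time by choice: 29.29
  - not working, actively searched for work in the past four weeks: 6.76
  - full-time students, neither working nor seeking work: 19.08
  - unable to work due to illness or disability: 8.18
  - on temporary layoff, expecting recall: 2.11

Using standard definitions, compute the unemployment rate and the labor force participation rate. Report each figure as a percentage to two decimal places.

Unemployment rate ≈ 6.13%; labor force participation rate ≈ 56.17%.

Employed = 6.32 + 100.26 + 29.29 = 135.87 million (anyone who worked, including part-time for economic reasons, counts as employed).
Unemployed = 6.76 + 2.11 = 8.87 million (jobless and actively searching, or on temporary layoff).
Labor force = 135.87 + 8.87 = 144.74 million.
Not in labor force = 19.73 + 65.93 + 19.08 + 8.18 = 112.92 million (those not working and not actively searching are outside the labor force).
Civilian working-age population = 144.74 + 112.92 = 257.66 million.
Unemployment rate = 8.87 / 144.74 = 6.13%.
Labor force participation rate = 144.74 / 257.66 = 56.17%.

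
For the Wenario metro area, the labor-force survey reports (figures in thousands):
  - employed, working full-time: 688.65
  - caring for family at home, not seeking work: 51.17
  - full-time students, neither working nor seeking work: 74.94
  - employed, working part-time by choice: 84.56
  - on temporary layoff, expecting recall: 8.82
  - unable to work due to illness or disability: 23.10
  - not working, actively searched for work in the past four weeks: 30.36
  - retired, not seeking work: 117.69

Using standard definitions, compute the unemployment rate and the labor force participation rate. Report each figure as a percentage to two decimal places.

Unemployment rate ≈ 4.82%; labor force participation rate ≈ 75.27%.

Employed = 688.65 + 84.56 = 773.21 thousand.
Unemployed = 8.82 + 30.36 = 39.18 thousand (jobless and actively searching, or on temporary layoff).
Labor force = 773.21 + 39.18 = 812.39 thousand.
Not in labor force = 51.17 + 74.94 + 23.10 + 117.69 = 266.90 thousand (those not working and not actively searching are outside the labor force).
Civilian working-age population = 812.39 + 266.90 = 1,079.29 thousand.
Unemployment rate = 39.18 / 812.39 = 4.82%.
Labor force participation rate = 812.39 / 1,079.29 = 75.27%.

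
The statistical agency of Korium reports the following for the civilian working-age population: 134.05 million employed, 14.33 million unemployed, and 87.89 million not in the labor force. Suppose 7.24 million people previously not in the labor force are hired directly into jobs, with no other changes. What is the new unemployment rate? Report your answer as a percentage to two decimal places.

New unemployment rate ≈ 9.21%.

Initially, labor force = 134.05 + 14.33 = 148.38 million, so u = 14.33/148.38 = 9.66%.
After the change, employed and labor force both rise by 7.24; unemployed unchanged → E = 141.29, U = 14.33, labor force = 155.62 million.
New unemployment rate = 14.33 / 155.62 = 9.21%.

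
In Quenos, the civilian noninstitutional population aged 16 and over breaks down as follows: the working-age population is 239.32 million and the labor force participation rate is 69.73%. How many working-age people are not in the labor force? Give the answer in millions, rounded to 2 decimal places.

Share not in the labor force = 1 − 0.6973 = 0.3027.
Not in labor force = 0.3027 × 239.32 ≈ 72.44 million.

About 72.44 million are not in the labor force.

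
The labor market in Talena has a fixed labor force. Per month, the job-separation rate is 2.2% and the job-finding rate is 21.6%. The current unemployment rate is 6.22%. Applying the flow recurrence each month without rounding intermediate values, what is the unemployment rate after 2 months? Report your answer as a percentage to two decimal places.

Unemployment rate after two months ≈ 7.49%.

With a fixed labor force, u_{t+1} = u_t + s·(1−u_t) − f·u_t = u_t·(1−s−f) + s.
Here 1−s−f = 0.762 and s = 0.022.
u_1 = 0.062200 × 0.762 + 0.022 = 0.069396.
u_2 = 0.069396 × 0.762 + 0.022 = 0.074880.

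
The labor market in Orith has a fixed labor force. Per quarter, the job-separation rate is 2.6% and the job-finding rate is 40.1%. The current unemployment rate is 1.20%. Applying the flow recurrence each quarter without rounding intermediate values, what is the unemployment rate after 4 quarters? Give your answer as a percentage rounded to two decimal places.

Unemployment rate after four quarters ≈ 5.56%.

With a fixed labor force, u_{t+1} = u_t + s·(1−u_t) − f·u_t = u_t·(1−s−f) + s.
Here 1−s−f = 0.573 and s = 0.026.
u_1 = 0.012000 × 0.573 + 0.026 = 0.032876.
u_2 = 0.032876 × 0.573 + 0.026 = 0.044838.
u_3 = 0.044838 × 0.573 + 0.026 = 0.051692.
u_4 = 0.051692 × 0.573 + 0.026 = 0.055620.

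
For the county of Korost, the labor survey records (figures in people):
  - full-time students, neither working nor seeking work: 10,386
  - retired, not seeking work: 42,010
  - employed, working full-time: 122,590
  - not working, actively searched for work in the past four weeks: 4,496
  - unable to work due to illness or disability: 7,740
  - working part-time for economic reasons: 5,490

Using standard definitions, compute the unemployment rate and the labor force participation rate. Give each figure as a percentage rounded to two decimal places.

Employed = 122,590 + 5,490 = 128,080 (anyone who worked, including part-time for economic reasons, counts as employed).
Unemployed = 4,496.
Labor force = 128,080 + 4,496 = 132,576.
Not in labor force = 10,386 + 42,010 + 7,740 = 60,136 (those not working and not actively searching are outside the labor force).
Civilian working-age population = 132,576 + 60,136 = 192,712.
Unemployment rate = 4,496 / 132,576 = 3.39%.
Labor force participation rate = 132,576 / 192,712 = 68.79%.

Unemployment rate ≈ 3.39%; labor force participation rate ≈ 68.79%.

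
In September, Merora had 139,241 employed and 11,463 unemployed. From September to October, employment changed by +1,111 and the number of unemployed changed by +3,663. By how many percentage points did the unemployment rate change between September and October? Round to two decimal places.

The unemployment rate changed by +2.12 percentage points.

September: labor force = 139,241 + 11,463 = 150,704; u = 11,463/150,704 = 7.61%.
October: labor force = 140,352 + 15,126 = 155,478; u = 15,126/155,478 = 9.73%.
Change = 9.73% − 7.61% = +2.12 pp.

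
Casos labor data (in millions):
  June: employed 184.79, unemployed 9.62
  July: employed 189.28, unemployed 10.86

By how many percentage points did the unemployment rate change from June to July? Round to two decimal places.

The unemployment rate changed by +0.48 percentage points.

June: labor force = 184.79 + 9.62 = 194.41; u = 9.62/194.41 = 4.95%.
July: labor force = 189.28 + 10.86 = 200.14; u = 10.86/200.14 = 5.43%.
Change = 5.43% − 4.95% = +0.48 pp.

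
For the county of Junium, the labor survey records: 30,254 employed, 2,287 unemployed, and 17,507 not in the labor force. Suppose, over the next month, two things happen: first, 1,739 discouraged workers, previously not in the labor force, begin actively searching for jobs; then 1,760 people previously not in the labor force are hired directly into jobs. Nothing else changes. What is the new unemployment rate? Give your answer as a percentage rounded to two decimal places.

Initially, labor force = 30,254 + 2,287 = 32,541, so u = 2,287/32,541 = 7.03%.
After the first change, unemployed and labor force both rise by 1,739 → E = 30,254, U = 4,026, labor force = 34,280.
After the second change, employed and labor force both rise by 1,760; unemployed unchanged → E = 32,014, U = 4,026, labor force = 36,040.
New unemployment rate = 4,026 / 36,040 = 11.17%.

New unemployment rate ≈ 11.17%.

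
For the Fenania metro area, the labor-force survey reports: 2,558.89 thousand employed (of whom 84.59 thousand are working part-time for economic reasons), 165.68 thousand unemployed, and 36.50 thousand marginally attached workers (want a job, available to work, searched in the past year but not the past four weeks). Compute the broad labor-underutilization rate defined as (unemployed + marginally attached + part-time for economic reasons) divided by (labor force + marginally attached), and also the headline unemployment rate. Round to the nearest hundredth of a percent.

Labor force = 2,558.89 + 165.68 = 2,724.57 thousand.
Numerator = 165.68 + 36.50 + 84.59 = 286.77 thousand.
Denominator = 2,724.57 + 36.50 = 2,761.07 thousand.
Broad rate = 286.77 / 2,761.07 = 10.39%.
Headline unemployment rate = 165.68 / 2,724.57 = 6.08%.

Broad underutilization rate ≈ 10.39%; headline unemployment rate ≈ 6.08%.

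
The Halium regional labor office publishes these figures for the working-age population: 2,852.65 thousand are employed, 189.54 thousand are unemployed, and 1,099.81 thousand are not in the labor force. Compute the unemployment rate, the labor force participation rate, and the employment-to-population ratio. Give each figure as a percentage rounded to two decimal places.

Labor force = employed + unemployed = 2,852.65 + 189.54 = 3,042.19 thousand.
Working-age population = 3,042.19 + 1,099.81 = 4,142.00 thousand.
Unemployment rate = 189.54 / 3,042.19 = 6.23%.
Labor force participation rate = 3,042.19 / 4,142.00 = 73.45%.
Employment-population ratio = 2,852.65 / 4,142.00 = 68.87%.

Unemployment rate ≈ 6.23%; labor force participation rate ≈ 73.45%; employment-population ratio ≈ 68.87%.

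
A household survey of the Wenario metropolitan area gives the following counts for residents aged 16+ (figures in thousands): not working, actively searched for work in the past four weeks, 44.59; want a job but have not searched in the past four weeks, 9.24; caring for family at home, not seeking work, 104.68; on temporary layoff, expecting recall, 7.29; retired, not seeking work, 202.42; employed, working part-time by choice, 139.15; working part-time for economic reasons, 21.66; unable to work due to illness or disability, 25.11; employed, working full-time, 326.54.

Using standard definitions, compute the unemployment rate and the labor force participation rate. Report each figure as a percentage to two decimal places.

Employed = 139.15 + 21.66 + 326.54 = 487.35 thousand (anyone who worked, including part-time for economic reasons, counts as employed).
Unemployed = 44.59 + 7.29 = 51.88 thousand (jobless and actively searching, or on temporary layoff).
Labor force = 487.35 + 51.88 = 539.23 thousand.
Not in labor force = 9.24 + 104.68 + 202.42 + 25.11 = 341.45 thousand (those not working and not actively searching are outside the labor force — including those who want a job but have given up searching).
Civilian working-age population = 539.23 + 341.45 = 880.68 thousand.
Unemployment rate = 51.88 / 539.23 = 9.62%.
Labor force participation rate = 539.23 / 880.68 = 61.23%.

Unemployment rate ≈ 9.62%; labor force participation rate ≈ 61.23%.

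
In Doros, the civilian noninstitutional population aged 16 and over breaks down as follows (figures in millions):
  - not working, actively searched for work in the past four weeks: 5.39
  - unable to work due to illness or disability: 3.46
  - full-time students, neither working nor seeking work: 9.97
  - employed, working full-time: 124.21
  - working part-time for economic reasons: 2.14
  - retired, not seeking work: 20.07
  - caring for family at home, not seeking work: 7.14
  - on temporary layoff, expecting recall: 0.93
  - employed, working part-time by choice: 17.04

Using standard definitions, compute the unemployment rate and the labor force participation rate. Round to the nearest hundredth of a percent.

Employed = 124.21 + 2.14 + 17.04 = 143.39 million (anyone who worked, including part-time for economic reasons, counts as employed).
Unemployed = 5.39 + 0.93 = 6.32 million (jobless and actively searching, or on temporary layoff).
Labor force = 143.39 + 6.32 = 149.71 million.
Not in labor force = 3.46 + 9.97 + 20.07 + 7.14 = 40.64 million (those not working and not actively searching are outside the labor force).
Civilian working-age population = 149.71 + 40.64 = 190.35 million.
Unemployment rate = 6.32 / 149.71 = 4.22%.
Labor force participation rate = 149.71 / 190.35 = 78.65%.

Unemployment rate ≈ 4.22%; labor force participation rate ≈ 78.65%.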